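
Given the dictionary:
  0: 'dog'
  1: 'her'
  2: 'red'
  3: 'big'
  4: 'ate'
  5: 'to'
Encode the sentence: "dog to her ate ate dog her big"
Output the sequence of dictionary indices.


Look up each word in the dictionary:
  'dog' -> 0
  'to' -> 5
  'her' -> 1
  'ate' -> 4
  'ate' -> 4
  'dog' -> 0
  'her' -> 1
  'big' -> 3

Encoded: [0, 5, 1, 4, 4, 0, 1, 3]


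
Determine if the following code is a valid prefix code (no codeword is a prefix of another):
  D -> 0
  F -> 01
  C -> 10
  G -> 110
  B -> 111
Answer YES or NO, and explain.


Checking each pair (does one codeword prefix another?):
  D='0' vs F='01': prefix -- VIOLATION

NO -- this is NOT a valid prefix code. D (0) is a prefix of F (01).


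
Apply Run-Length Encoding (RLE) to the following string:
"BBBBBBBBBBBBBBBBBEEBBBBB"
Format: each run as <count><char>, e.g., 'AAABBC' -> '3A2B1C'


Scanning runs left to right:
  i=0: run of 'B' x 17 -> '17B'
  i=17: run of 'E' x 2 -> '2E'
  i=19: run of 'B' x 5 -> '5B'

RLE = 17B2E5B


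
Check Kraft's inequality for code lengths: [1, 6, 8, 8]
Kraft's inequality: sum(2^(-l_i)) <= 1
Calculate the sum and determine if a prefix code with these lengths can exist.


Sum = 2^(-1) + 2^(-6) + 2^(-8) + 2^(-8)
    = 0.5 + 0.015625 + 0.00390625 + 0.00390625
    = 134/256 = 0.5234375
Since 0.5234375 <= 1, Kraft's inequality IS satisfied.
A prefix code with these lengths CAN exist.

Kraft sum = 0.5234375. Satisfied.


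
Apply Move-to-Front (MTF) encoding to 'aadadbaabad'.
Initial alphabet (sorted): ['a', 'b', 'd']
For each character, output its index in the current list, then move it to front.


MTF encoding:
'a': index 0 in ['a', 'b', 'd'] -> ['a', 'b', 'd']
'a': index 0 in ['a', 'b', 'd'] -> ['a', 'b', 'd']
'd': index 2 in ['a', 'b', 'd'] -> ['d', 'a', 'b']
'a': index 1 in ['d', 'a', 'b'] -> ['a', 'd', 'b']
'd': index 1 in ['a', 'd', 'b'] -> ['d', 'a', 'b']
'b': index 2 in ['d', 'a', 'b'] -> ['b', 'd', 'a']
'a': index 2 in ['b', 'd', 'a'] -> ['a', 'b', 'd']
'a': index 0 in ['a', 'b', 'd'] -> ['a', 'b', 'd']
'b': index 1 in ['a', 'b', 'd'] -> ['b', 'a', 'd']
'a': index 1 in ['b', 'a', 'd'] -> ['a', 'b', 'd']
'd': index 2 in ['a', 'b', 'd'] -> ['d', 'a', 'b']


Output: [0, 0, 2, 1, 1, 2, 2, 0, 1, 1, 2]


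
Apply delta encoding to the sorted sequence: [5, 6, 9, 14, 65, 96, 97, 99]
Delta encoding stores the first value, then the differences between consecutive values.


First value: 5
Deltas:
  6 - 5 = 1
  9 - 6 = 3
  14 - 9 = 5
  65 - 14 = 51
  96 - 65 = 31
  97 - 96 = 1
  99 - 97 = 2


Delta encoded: [5, 1, 3, 5, 51, 31, 1, 2]


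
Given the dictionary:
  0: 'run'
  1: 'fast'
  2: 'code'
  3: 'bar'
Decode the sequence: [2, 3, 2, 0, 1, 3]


Look up each index in the dictionary:
  2 -> 'code'
  3 -> 'bar'
  2 -> 'code'
  0 -> 'run'
  1 -> 'fast'
  3 -> 'bar'

Decoded: "code bar code run fast bar"


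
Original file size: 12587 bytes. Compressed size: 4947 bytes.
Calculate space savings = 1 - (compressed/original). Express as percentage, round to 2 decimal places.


ratio = compressed/original = 4947/12587 = 0.393025
savings = 1 - ratio = 1 - 0.393025 = 0.606975
as a percentage: 0.606975 * 100 = 60.7%

Space savings = 1 - 4947/12587 = 60.7%


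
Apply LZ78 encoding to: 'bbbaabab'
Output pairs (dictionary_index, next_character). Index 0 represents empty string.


LZ78 encoding steps:
Dictionary: {0: ''}
Step 1: w='' (idx 0), next='b' -> output (0, 'b'), add 'b' as idx 1
Step 2: w='b' (idx 1), next='b' -> output (1, 'b'), add 'bb' as idx 2
Step 3: w='' (idx 0), next='a' -> output (0, 'a'), add 'a' as idx 3
Step 4: w='a' (idx 3), next='b' -> output (3, 'b'), add 'ab' as idx 4
Step 5: w='ab' (idx 4), end of input -> output (4, '')


Encoded: [(0, 'b'), (1, 'b'), (0, 'a'), (3, 'b'), (4, '')]


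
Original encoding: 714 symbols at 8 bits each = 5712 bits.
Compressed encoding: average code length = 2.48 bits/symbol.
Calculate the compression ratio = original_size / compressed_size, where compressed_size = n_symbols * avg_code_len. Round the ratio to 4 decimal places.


original_size = n_symbols * orig_bits = 714 * 8 = 5712 bits
compressed_size = n_symbols * avg_code_len = 714 * 2.48 = 1770.72 bits
ratio = original_size / compressed_size = 5712 / 1770.72 = 3.2258

Compression ratio = 3.2258


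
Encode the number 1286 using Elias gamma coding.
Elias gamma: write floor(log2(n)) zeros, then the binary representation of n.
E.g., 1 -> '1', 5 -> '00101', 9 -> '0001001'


num_bits = floor(log2(1286)) + 1 = 11
leading_zeros = num_bits - 1 = 10
binary(1286) = 10100000110

Elias gamma(1286) = '0000000000' + '10100000110' = 000000000010100000110 (21 bits)


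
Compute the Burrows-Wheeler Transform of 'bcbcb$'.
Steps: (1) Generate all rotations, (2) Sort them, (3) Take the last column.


Rotations (sorted):
  0: $bcbcb -> last char: b
  1: b$bcbc -> last char: c
  2: bcb$bc -> last char: c
  3: bcbcb$ -> last char: $
  4: cb$bcb -> last char: b
  5: cbcb$b -> last char: b


BWT = bcc$bb


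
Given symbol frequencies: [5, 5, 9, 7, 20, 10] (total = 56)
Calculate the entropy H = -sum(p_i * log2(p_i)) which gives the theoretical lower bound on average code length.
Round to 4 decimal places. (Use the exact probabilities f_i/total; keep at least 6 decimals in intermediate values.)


Per-symbol terms -p_i * log2(p_i) with p_i = f_i/56:
  p = 5/56 = 0.089286: log2(p) = -3.485427, -p*log2(p) = 0.311199
  p = 5/56 = 0.089286: log2(p) = -3.485427, -p*log2(p) = 0.311199
  p = 9/56 = 0.160714: log2(p) = -2.637430, -p*log2(p) = 0.423873
  p = 7/56 = 0.125000: log2(p) = -3.000000, -p*log2(p) = 0.375000
  p = 20/56 = 0.357143: log2(p) = -1.485427, -p*log2(p) = 0.530510
  p = 10/56 = 0.178571: log2(p) = -2.485427, -p*log2(p) = 0.443826
H = 0.311199 + 0.311199 + 0.423873 + 0.375000 + 0.530510 + 0.443826 = 2.395607

H = 2.3956 bits/symbol


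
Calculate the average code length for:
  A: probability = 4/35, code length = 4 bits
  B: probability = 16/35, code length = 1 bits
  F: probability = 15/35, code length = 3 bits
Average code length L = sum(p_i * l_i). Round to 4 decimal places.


Weighted contributions p_i * l_i:
  A: (4/35) * 4 = 16/35
  B: (16/35) * 1 = 16/35
  F: (15/35) * 3 = 45/35
Sum = (16 + 16 + 45)/35 = 77/35

L = 77/35 = 2.2000 bits/symbol


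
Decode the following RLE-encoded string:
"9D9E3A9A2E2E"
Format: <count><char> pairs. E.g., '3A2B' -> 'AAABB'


Expanding each <count><char> pair:
  9D -> 'DDDDDDDDD'
  9E -> 'EEEEEEEEE'
  3A -> 'AAA'
  9A -> 'AAAAAAAAA'
  2E -> 'EE'
  2E -> 'EE'

Decoded = DDDDDDDDDEEEEEEEEEAAAAAAAAAAAAEEEE


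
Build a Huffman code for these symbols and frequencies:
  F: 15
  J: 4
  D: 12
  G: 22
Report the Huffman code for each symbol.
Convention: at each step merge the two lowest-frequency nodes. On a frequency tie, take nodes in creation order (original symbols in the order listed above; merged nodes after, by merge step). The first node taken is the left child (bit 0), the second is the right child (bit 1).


Huffman tree construction:
Step 1: Merge J(4) + D(12) = 16
Step 2: Merge F(15) + (J+D)(16) = 31
Step 3: Merge G(22) + (F+(J+D))(31) = 53
Read each symbol's code off the tree from the root (left child = 0, right child = 1).

Codes:
  F: 10 (length 2)
  J: 110 (length 3)
  D: 111 (length 3)
  G: 0 (length 1)
Average code length: 100/53 = 1.8868 bits/symbol


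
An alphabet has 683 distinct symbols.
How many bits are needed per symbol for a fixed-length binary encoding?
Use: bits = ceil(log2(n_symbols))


log2(683) = 9.4157
Bracket: 2^9 = 512 < 683 <= 2^10 = 1024
So ceil(log2(683)) = 10

bits = ceil(log2(683)) = ceil(9.4157) = 10 bits


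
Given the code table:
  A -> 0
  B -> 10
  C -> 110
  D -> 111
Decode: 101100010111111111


Decoding:
10 -> B
110 -> C
0 -> A
0 -> A
10 -> B
111 -> D
111 -> D
111 -> D


Result: BCAABDDD


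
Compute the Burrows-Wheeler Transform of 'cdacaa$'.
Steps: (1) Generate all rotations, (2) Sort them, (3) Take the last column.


Rotations (sorted):
  0: $cdacaa -> last char: a
  1: a$cdaca -> last char: a
  2: aa$cdac -> last char: c
  3: acaa$cd -> last char: d
  4: caa$cda -> last char: a
  5: cdacaa$ -> last char: $
  6: dacaa$c -> last char: c


BWT = aacda$c


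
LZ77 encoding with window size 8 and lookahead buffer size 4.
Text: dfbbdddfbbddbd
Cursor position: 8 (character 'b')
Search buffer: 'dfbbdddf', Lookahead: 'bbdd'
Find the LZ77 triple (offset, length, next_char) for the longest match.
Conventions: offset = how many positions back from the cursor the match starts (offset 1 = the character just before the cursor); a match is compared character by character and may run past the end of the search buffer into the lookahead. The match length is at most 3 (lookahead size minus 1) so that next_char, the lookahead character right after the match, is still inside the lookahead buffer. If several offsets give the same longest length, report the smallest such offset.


Try each offset into the search buffer:
  offset=1 (pos 7, char 'f'): match length 0
  offset=2 (pos 6, char 'd'): match length 0
  offset=3 (pos 5, char 'd'): match length 0
  offset=4 (pos 4, char 'd'): match length 0
  offset=5 (pos 3, char 'b'): match length 1
  offset=6 (pos 2, char 'b'): match length 3
  offset=7 (pos 1, char 'f'): match length 0
  offset=8 (pos 0, char 'd'): match length 0
Longest match has length 3 at offset 6.
next_char = character at position 8 + 3 = 11 -> 'd'

Best match: offset=6, length=3 (matching 'bbd' starting at position 2)
LZ77 triple: (6, 3, 'd')


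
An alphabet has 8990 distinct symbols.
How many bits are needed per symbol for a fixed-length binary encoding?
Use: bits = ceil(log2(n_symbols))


log2(8990) = 13.1341
Bracket: 2^13 = 8192 < 8990 <= 2^14 = 16384
So ceil(log2(8990)) = 14

bits = ceil(log2(8990)) = ceil(13.1341) = 14 bits


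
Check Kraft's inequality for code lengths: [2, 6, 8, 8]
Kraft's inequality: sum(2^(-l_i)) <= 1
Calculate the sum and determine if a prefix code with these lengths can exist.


Sum = 2^(-2) + 2^(-6) + 2^(-8) + 2^(-8)
    = 0.25 + 0.015625 + 0.00390625 + 0.00390625
    = 70/256 = 0.2734375
Since 0.2734375 <= 1, Kraft's inequality IS satisfied.
A prefix code with these lengths CAN exist.

Kraft sum = 0.2734375. Satisfied.


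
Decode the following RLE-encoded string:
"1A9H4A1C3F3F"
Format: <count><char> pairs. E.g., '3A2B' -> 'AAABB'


Expanding each <count><char> pair:
  1A -> 'A'
  9H -> 'HHHHHHHHH'
  4A -> 'AAAA'
  1C -> 'C'
  3F -> 'FFF'
  3F -> 'FFF'

Decoded = AHHHHHHHHHAAAACFFFFFF


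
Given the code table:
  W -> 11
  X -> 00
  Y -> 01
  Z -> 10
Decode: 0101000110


Decoding:
01 -> Y
01 -> Y
00 -> X
01 -> Y
10 -> Z


Result: YYXYZ


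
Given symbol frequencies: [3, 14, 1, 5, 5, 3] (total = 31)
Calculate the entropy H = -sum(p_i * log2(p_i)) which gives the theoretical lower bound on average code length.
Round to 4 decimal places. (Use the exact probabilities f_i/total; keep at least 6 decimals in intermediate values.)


Per-symbol terms -p_i * log2(p_i) with p_i = f_i/31:
  p = 3/31 = 0.096774: log2(p) = -3.369234, -p*log2(p) = 0.326055
  p = 14/31 = 0.451613: log2(p) = -1.146841, -p*log2(p) = 0.517928
  p = 1/31 = 0.032258: log2(p) = -4.954196, -p*log2(p) = 0.159813
  p = 5/31 = 0.161290: log2(p) = -2.632268, -p*log2(p) = 0.424559
  p = 5/31 = 0.161290: log2(p) = -2.632268, -p*log2(p) = 0.424559
  p = 3/31 = 0.096774: log2(p) = -3.369234, -p*log2(p) = 0.326055
H = 0.326055 + 0.517928 + 0.159813 + 0.424559 + 0.424559 + 0.326055 = 2.178969

H = 2.179 bits/symbol


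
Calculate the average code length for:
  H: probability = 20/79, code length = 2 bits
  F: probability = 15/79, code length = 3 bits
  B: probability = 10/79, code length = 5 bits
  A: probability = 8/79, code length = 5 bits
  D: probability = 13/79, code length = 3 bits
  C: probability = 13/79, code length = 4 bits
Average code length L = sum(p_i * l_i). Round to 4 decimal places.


Weighted contributions p_i * l_i:
  H: (20/79) * 2 = 40/79
  F: (15/79) * 3 = 45/79
  B: (10/79) * 5 = 50/79
  A: (8/79) * 5 = 40/79
  D: (13/79) * 3 = 39/79
  C: (13/79) * 4 = 52/79
Sum = (40 + 45 + 50 + 40 + 39 + 52)/79 = 266/79

L = 266/79 = 3.3671 bits/symbol


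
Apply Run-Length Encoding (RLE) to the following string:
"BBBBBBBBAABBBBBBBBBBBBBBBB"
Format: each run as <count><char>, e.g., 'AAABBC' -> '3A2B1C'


Scanning runs left to right:
  i=0: run of 'B' x 8 -> '8B'
  i=8: run of 'A' x 2 -> '2A'
  i=10: run of 'B' x 16 -> '16B'

RLE = 8B2A16B


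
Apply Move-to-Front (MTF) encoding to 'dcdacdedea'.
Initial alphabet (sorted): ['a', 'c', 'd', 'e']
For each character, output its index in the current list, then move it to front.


MTF encoding:
'd': index 2 in ['a', 'c', 'd', 'e'] -> ['d', 'a', 'c', 'e']
'c': index 2 in ['d', 'a', 'c', 'e'] -> ['c', 'd', 'a', 'e']
'd': index 1 in ['c', 'd', 'a', 'e'] -> ['d', 'c', 'a', 'e']
'a': index 2 in ['d', 'c', 'a', 'e'] -> ['a', 'd', 'c', 'e']
'c': index 2 in ['a', 'd', 'c', 'e'] -> ['c', 'a', 'd', 'e']
'd': index 2 in ['c', 'a', 'd', 'e'] -> ['d', 'c', 'a', 'e']
'e': index 3 in ['d', 'c', 'a', 'e'] -> ['e', 'd', 'c', 'a']
'd': index 1 in ['e', 'd', 'c', 'a'] -> ['d', 'e', 'c', 'a']
'e': index 1 in ['d', 'e', 'c', 'a'] -> ['e', 'd', 'c', 'a']
'a': index 3 in ['e', 'd', 'c', 'a'] -> ['a', 'e', 'd', 'c']


Output: [2, 2, 1, 2, 2, 2, 3, 1, 1, 3]


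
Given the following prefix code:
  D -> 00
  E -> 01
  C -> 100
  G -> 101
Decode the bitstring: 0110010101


Decoding step by step:
Bits 01 -> E
Bits 100 -> C
Bits 101 -> G
Bits 01 -> E


Decoded message: ECGE


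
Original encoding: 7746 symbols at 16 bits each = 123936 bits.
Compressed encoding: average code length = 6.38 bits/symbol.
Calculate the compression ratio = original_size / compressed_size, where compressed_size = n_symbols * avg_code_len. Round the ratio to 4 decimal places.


original_size = n_symbols * orig_bits = 7746 * 16 = 123936 bits
compressed_size = n_symbols * avg_code_len = 7746 * 6.38 = 49419.48 bits
ratio = original_size / compressed_size = 123936 / 49419.48 = 2.5078

Compression ratio = 2.5078


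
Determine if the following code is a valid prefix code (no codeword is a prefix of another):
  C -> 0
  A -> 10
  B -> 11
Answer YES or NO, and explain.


Checking each pair (does one codeword prefix another?):
  C='0' vs A='10': no prefix
  C='0' vs B='11': no prefix
  A='10' vs C='0': no prefix
  A='10' vs B='11': no prefix
  B='11' vs C='0': no prefix
  B='11' vs A='10': no prefix
No violation found over all pairs.

YES -- this is a valid prefix code. No codeword is a prefix of any other codeword.


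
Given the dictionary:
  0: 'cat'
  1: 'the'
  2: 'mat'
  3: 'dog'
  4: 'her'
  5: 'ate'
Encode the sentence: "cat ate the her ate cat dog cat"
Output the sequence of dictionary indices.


Look up each word in the dictionary:
  'cat' -> 0
  'ate' -> 5
  'the' -> 1
  'her' -> 4
  'ate' -> 5
  'cat' -> 0
  'dog' -> 3
  'cat' -> 0

Encoded: [0, 5, 1, 4, 5, 0, 3, 0]


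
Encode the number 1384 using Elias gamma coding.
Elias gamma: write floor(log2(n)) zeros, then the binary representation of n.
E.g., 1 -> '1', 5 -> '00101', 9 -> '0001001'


num_bits = floor(log2(1384)) + 1 = 11
leading_zeros = num_bits - 1 = 10
binary(1384) = 10101101000

Elias gamma(1384) = '0000000000' + '10101101000' = 000000000010101101000 (21 bits)


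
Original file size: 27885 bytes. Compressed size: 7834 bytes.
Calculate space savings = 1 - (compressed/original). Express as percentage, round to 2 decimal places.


ratio = compressed/original = 7834/27885 = 0.28094
savings = 1 - ratio = 1 - 0.28094 = 0.71906
as a percentage: 0.71906 * 100 = 71.91%

Space savings = 1 - 7834/27885 = 71.91%


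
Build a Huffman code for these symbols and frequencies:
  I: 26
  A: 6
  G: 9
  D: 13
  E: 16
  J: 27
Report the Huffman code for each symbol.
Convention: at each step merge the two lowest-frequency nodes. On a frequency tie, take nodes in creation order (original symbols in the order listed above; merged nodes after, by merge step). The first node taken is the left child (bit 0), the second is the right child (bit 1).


Huffman tree construction:
Step 1: Merge A(6) + G(9) = 15
Step 2: Merge D(13) + (A+G)(15) = 28
Step 3: Merge E(16) + I(26) = 42
Step 4: Merge J(27) + (D+(A+G))(28) = 55
Step 5: Merge (E+I)(42) + (J+(D+(A+G)))(55) = 97
Read each symbol's code off the tree from the root (left child = 0, right child = 1).

Codes:
  I: 01 (length 2)
  A: 1110 (length 4)
  G: 1111 (length 4)
  D: 110 (length 3)
  E: 00 (length 2)
  J: 10 (length 2)
Average code length: 237/97 = 2.4433 bits/symbol


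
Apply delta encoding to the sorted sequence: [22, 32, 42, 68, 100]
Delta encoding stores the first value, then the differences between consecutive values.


First value: 22
Deltas:
  32 - 22 = 10
  42 - 32 = 10
  68 - 42 = 26
  100 - 68 = 32


Delta encoded: [22, 10, 10, 26, 32]


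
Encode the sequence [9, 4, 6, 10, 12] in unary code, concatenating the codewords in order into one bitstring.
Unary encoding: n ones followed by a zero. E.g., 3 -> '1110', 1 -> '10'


Encode each number as n ones followed by a terminating 0:
  9 -> 1111111110 (10 bits)
  4 -> 11110 (5 bits)
  6 -> 1111110 (7 bits)
  10 -> 11111111110 (11 bits)
  12 -> 1111111111110 (13 bits)
Total length = 10 + 5 + 7 + 11 + 13 = 46 bits.

Unary([9, 4, 6, 10, 12]) = 1111111110111101111110111111111101111111111110 (46 bits)


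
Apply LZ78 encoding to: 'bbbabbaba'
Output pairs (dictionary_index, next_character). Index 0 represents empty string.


LZ78 encoding steps:
Dictionary: {0: ''}
Step 1: w='' (idx 0), next='b' -> output (0, 'b'), add 'b' as idx 1
Step 2: w='b' (idx 1), next='b' -> output (1, 'b'), add 'bb' as idx 2
Step 3: w='' (idx 0), next='a' -> output (0, 'a'), add 'a' as idx 3
Step 4: w='bb' (idx 2), next='a' -> output (2, 'a'), add 'bba' as idx 4
Step 5: w='b' (idx 1), next='a' -> output (1, 'a'), add 'ba' as idx 5


Encoded: [(0, 'b'), (1, 'b'), (0, 'a'), (2, 'a'), (1, 'a')]


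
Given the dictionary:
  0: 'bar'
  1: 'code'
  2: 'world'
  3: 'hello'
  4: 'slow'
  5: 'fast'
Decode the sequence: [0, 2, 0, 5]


Look up each index in the dictionary:
  0 -> 'bar'
  2 -> 'world'
  0 -> 'bar'
  5 -> 'fast'

Decoded: "bar world bar fast"


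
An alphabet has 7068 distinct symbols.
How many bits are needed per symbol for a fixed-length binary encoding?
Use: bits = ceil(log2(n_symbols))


log2(7068) = 12.7871
Bracket: 2^12 = 4096 < 7068 <= 2^13 = 8192
So ceil(log2(7068)) = 13

bits = ceil(log2(7068)) = ceil(12.7871) = 13 bits


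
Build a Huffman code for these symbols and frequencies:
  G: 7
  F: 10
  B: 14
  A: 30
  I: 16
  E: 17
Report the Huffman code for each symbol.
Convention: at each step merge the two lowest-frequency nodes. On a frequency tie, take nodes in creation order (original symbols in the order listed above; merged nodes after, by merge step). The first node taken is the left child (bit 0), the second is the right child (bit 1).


Huffman tree construction:
Step 1: Merge G(7) + F(10) = 17
Step 2: Merge B(14) + I(16) = 30
Step 3: Merge E(17) + (G+F)(17) = 34
Step 4: Merge A(30) + (B+I)(30) = 60
Step 5: Merge (E+(G+F))(34) + (A+(B+I))(60) = 94
Read each symbol's code off the tree from the root (left child = 0, right child = 1).

Codes:
  G: 010 (length 3)
  F: 011 (length 3)
  B: 110 (length 3)
  A: 10 (length 2)
  I: 111 (length 3)
  E: 00 (length 2)
Average code length: 235/94 = 2.5000 bits/symbol


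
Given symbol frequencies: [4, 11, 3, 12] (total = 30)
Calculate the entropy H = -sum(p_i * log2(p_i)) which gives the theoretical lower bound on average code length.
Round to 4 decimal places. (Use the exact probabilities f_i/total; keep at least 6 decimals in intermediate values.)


Per-symbol terms -p_i * log2(p_i) with p_i = f_i/30:
  p = 4/30 = 0.133333: log2(p) = -2.906891, -p*log2(p) = 0.387585
  p = 11/30 = 0.366667: log2(p) = -1.447459, -p*log2(p) = 0.530735
  p = 3/30 = 0.100000: log2(p) = -3.321928, -p*log2(p) = 0.332193
  p = 12/30 = 0.400000: log2(p) = -1.321928, -p*log2(p) = 0.528771
H = 0.387585 + 0.530735 + 0.332193 + 0.528771 = 1.779284

H = 1.7793 bits/symbol


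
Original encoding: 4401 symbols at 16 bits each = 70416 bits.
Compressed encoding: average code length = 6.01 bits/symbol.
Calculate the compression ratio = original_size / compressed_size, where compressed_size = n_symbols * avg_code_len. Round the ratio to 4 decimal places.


original_size = n_symbols * orig_bits = 4401 * 16 = 70416 bits
compressed_size = n_symbols * avg_code_len = 4401 * 6.01 = 26450.01 bits
ratio = original_size / compressed_size = 70416 / 26450.01 = 2.6622

Compression ratio = 2.6622


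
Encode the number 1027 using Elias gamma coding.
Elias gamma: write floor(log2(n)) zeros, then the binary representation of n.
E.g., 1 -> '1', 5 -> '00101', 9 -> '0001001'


num_bits = floor(log2(1027)) + 1 = 11
leading_zeros = num_bits - 1 = 10
binary(1027) = 10000000011

Elias gamma(1027) = '0000000000' + '10000000011' = 000000000010000000011 (21 bits)


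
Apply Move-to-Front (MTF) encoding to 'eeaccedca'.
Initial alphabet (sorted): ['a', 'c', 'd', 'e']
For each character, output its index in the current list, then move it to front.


MTF encoding:
'e': index 3 in ['a', 'c', 'd', 'e'] -> ['e', 'a', 'c', 'd']
'e': index 0 in ['e', 'a', 'c', 'd'] -> ['e', 'a', 'c', 'd']
'a': index 1 in ['e', 'a', 'c', 'd'] -> ['a', 'e', 'c', 'd']
'c': index 2 in ['a', 'e', 'c', 'd'] -> ['c', 'a', 'e', 'd']
'c': index 0 in ['c', 'a', 'e', 'd'] -> ['c', 'a', 'e', 'd']
'e': index 2 in ['c', 'a', 'e', 'd'] -> ['e', 'c', 'a', 'd']
'd': index 3 in ['e', 'c', 'a', 'd'] -> ['d', 'e', 'c', 'a']
'c': index 2 in ['d', 'e', 'c', 'a'] -> ['c', 'd', 'e', 'a']
'a': index 3 in ['c', 'd', 'e', 'a'] -> ['a', 'c', 'd', 'e']


Output: [3, 0, 1, 2, 0, 2, 3, 2, 3]


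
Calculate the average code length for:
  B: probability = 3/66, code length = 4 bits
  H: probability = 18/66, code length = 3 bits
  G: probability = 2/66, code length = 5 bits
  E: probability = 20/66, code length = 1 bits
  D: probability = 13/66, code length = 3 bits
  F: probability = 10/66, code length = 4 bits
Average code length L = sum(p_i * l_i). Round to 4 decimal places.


Weighted contributions p_i * l_i:
  B: (3/66) * 4 = 12/66
  H: (18/66) * 3 = 54/66
  G: (2/66) * 5 = 10/66
  E: (20/66) * 1 = 20/66
  D: (13/66) * 3 = 39/66
  F: (10/66) * 4 = 40/66
Sum = (12 + 54 + 10 + 20 + 39 + 40)/66 = 175/66

L = 175/66 = 2.6515 bits/symbol


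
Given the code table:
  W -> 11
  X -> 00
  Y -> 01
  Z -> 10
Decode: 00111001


Decoding:
00 -> X
11 -> W
10 -> Z
01 -> Y


Result: XWZY


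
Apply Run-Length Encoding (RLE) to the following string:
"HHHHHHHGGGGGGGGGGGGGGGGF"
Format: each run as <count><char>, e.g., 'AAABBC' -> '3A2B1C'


Scanning runs left to right:
  i=0: run of 'H' x 7 -> '7H'
  i=7: run of 'G' x 16 -> '16G'
  i=23: run of 'F' x 1 -> '1F'

RLE = 7H16G1F


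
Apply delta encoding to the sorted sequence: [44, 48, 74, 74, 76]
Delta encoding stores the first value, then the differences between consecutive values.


First value: 44
Deltas:
  48 - 44 = 4
  74 - 48 = 26
  74 - 74 = 0
  76 - 74 = 2


Delta encoded: [44, 4, 26, 0, 2]


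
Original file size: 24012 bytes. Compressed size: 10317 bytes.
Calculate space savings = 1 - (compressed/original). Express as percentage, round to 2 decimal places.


ratio = compressed/original = 10317/24012 = 0.42966
savings = 1 - ratio = 1 - 0.42966 = 0.57034
as a percentage: 0.57034 * 100 = 57.03%

Space savings = 1 - 10317/24012 = 57.03%


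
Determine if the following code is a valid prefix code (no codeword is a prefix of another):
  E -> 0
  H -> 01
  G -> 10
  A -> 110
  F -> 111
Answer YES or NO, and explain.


Checking each pair (does one codeword prefix another?):
  E='0' vs H='01': prefix -- VIOLATION

NO -- this is NOT a valid prefix code. E (0) is a prefix of H (01).


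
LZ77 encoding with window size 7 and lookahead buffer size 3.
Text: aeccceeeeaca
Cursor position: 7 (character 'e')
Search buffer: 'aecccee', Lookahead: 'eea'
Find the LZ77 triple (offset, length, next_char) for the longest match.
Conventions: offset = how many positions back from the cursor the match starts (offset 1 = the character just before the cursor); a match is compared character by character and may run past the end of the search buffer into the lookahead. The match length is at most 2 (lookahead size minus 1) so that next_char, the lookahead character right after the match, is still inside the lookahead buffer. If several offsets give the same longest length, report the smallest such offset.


Try each offset into the search buffer:
  offset=1 (pos 6, char 'e'): match length 2
  offset=2 (pos 5, char 'e'): match length 2
  offset=3 (pos 4, char 'c'): match length 0
  offset=4 (pos 3, char 'c'): match length 0
  offset=5 (pos 2, char 'c'): match length 0
  offset=6 (pos 1, char 'e'): match length 1
  offset=7 (pos 0, char 'a'): match length 0
Longest match has length 2, found at offsets 1, 2; take the smallest, offset 1.
next_char = character at position 7 + 2 = 9 -> 'a'

Best match: offset=1, length=2 (matching 'ee' starting at position 6)
LZ77 triple: (1, 2, 'a')


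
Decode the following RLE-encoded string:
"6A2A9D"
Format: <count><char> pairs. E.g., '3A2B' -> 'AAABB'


Expanding each <count><char> pair:
  6A -> 'AAAAAA'
  2A -> 'AA'
  9D -> 'DDDDDDDDD'

Decoded = AAAAAAAADDDDDDDDD


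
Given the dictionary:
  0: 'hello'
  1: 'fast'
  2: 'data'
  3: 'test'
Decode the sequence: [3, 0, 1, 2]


Look up each index in the dictionary:
  3 -> 'test'
  0 -> 'hello'
  1 -> 'fast'
  2 -> 'data'

Decoded: "test hello fast data"


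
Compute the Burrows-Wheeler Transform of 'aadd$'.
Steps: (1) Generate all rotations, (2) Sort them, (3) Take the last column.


Rotations (sorted):
  0: $aadd -> last char: d
  1: aadd$ -> last char: $
  2: add$a -> last char: a
  3: d$aad -> last char: d
  4: dd$aa -> last char: a


BWT = d$ada


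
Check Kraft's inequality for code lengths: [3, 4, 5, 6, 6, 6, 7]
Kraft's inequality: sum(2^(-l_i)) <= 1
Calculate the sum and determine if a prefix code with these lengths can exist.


Sum = 2^(-3) + 2^(-4) + 2^(-5) + 2^(-6) + 2^(-6) + 2^(-6) + 2^(-7)
    = 0.125 + 0.0625 + 0.03125 + 0.015625 + 0.015625 + 0.015625 + 0.0078125
    = 35/128 = 0.2734375
Since 0.2734375 <= 1, Kraft's inequality IS satisfied.
A prefix code with these lengths CAN exist.

Kraft sum = 0.2734375. Satisfied.


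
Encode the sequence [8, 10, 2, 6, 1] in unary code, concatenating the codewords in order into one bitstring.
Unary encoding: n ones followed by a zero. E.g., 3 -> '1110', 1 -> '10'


Encode each number as n ones followed by a terminating 0:
  8 -> 111111110 (9 bits)
  10 -> 11111111110 (11 bits)
  2 -> 110 (3 bits)
  6 -> 1111110 (7 bits)
  1 -> 10 (2 bits)
Total length = 9 + 11 + 3 + 7 + 2 = 32 bits.

Unary([8, 10, 2, 6, 1]) = 11111111011111111110110111111010 (32 bits)


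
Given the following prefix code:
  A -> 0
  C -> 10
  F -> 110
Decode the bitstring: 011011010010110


Decoding step by step:
Bits 0 -> A
Bits 110 -> F
Bits 110 -> F
Bits 10 -> C
Bits 0 -> A
Bits 10 -> C
Bits 110 -> F


Decoded message: AFFCACF


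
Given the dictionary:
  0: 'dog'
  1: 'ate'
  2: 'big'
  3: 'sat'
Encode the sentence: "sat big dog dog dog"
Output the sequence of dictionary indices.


Look up each word in the dictionary:
  'sat' -> 3
  'big' -> 2
  'dog' -> 0
  'dog' -> 0
  'dog' -> 0

Encoded: [3, 2, 0, 0, 0]


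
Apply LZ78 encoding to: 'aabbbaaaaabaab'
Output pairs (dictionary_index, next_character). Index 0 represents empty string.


LZ78 encoding steps:
Dictionary: {0: ''}
Step 1: w='' (idx 0), next='a' -> output (0, 'a'), add 'a' as idx 1
Step 2: w='a' (idx 1), next='b' -> output (1, 'b'), add 'ab' as idx 2
Step 3: w='' (idx 0), next='b' -> output (0, 'b'), add 'b' as idx 3
Step 4: w='b' (idx 3), next='a' -> output (3, 'a'), add 'ba' as idx 4
Step 5: w='a' (idx 1), next='a' -> output (1, 'a'), add 'aa' as idx 5
Step 6: w='aa' (idx 5), next='b' -> output (5, 'b'), add 'aab' as idx 6
Step 7: w='aab' (idx 6), end of input -> output (6, '')


Encoded: [(0, 'a'), (1, 'b'), (0, 'b'), (3, 'a'), (1, 'a'), (5, 'b'), (6, '')]


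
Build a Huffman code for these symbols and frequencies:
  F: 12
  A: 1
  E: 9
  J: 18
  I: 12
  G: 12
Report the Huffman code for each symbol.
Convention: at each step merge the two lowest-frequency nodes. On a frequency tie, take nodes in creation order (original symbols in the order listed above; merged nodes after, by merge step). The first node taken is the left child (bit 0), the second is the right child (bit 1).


Huffman tree construction:
Step 1: Merge A(1) + E(9) = 10
Step 2: Merge (A+E)(10) + F(12) = 22
Step 3: Merge I(12) + G(12) = 24
Step 4: Merge J(18) + ((A+E)+F)(22) = 40
Step 5: Merge (I+G)(24) + (J+((A+E)+F))(40) = 64
Read each symbol's code off the tree from the root (left child = 0, right child = 1).

Codes:
  F: 111 (length 3)
  A: 1100 (length 4)
  E: 1101 (length 4)
  J: 10 (length 2)
  I: 00 (length 2)
  G: 01 (length 2)
Average code length: 160/64 = 2.5000 bits/symbol


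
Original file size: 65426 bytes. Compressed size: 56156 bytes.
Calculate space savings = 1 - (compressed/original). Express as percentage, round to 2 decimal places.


ratio = compressed/original = 56156/65426 = 0.858313
savings = 1 - ratio = 1 - 0.858313 = 0.141687
as a percentage: 0.141687 * 100 = 14.17%

Space savings = 1 - 56156/65426 = 14.17%


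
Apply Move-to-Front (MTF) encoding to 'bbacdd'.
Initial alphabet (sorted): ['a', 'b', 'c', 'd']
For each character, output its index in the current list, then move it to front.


MTF encoding:
'b': index 1 in ['a', 'b', 'c', 'd'] -> ['b', 'a', 'c', 'd']
'b': index 0 in ['b', 'a', 'c', 'd'] -> ['b', 'a', 'c', 'd']
'a': index 1 in ['b', 'a', 'c', 'd'] -> ['a', 'b', 'c', 'd']
'c': index 2 in ['a', 'b', 'c', 'd'] -> ['c', 'a', 'b', 'd']
'd': index 3 in ['c', 'a', 'b', 'd'] -> ['d', 'c', 'a', 'b']
'd': index 0 in ['d', 'c', 'a', 'b'] -> ['d', 'c', 'a', 'b']


Output: [1, 0, 1, 2, 3, 0]


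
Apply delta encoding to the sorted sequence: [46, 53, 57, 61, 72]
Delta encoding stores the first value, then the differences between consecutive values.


First value: 46
Deltas:
  53 - 46 = 7
  57 - 53 = 4
  61 - 57 = 4
  72 - 61 = 11


Delta encoded: [46, 7, 4, 4, 11]


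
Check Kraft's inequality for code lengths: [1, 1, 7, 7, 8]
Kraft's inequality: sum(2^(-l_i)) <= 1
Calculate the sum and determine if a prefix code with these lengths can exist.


Sum = 2^(-1) + 2^(-1) + 2^(-7) + 2^(-7) + 2^(-8)
    = 0.5 + 0.5 + 0.0078125 + 0.0078125 + 0.00390625
    = 261/256 = 1.01953125
Since 1.01953125 > 1, Kraft's inequality is NOT satisfied.
A prefix code with these lengths CANNOT exist.

Kraft sum = 1.01953125. Not satisfied.


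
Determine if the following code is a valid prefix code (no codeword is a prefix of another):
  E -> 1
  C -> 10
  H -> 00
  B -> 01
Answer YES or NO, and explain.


Checking each pair (does one codeword prefix another?):
  E='1' vs C='10': prefix -- VIOLATION

NO -- this is NOT a valid prefix code. E (1) is a prefix of C (10).


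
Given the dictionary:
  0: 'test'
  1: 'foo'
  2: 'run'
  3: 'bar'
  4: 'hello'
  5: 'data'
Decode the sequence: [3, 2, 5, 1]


Look up each index in the dictionary:
  3 -> 'bar'
  2 -> 'run'
  5 -> 'data'
  1 -> 'foo'

Decoded: "bar run data foo"


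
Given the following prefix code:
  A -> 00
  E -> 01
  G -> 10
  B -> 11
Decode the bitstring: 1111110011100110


Decoding step by step:
Bits 11 -> B
Bits 11 -> B
Bits 11 -> B
Bits 00 -> A
Bits 11 -> B
Bits 10 -> G
Bits 01 -> E
Bits 10 -> G


Decoded message: BBBABGEG


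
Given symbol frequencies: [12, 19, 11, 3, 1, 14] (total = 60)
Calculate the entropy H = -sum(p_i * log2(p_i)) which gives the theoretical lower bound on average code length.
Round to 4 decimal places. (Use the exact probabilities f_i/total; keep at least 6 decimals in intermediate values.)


Per-symbol terms -p_i * log2(p_i) with p_i = f_i/60:
  p = 12/60 = 0.200000: log2(p) = -2.321928, -p*log2(p) = 0.464386
  p = 19/60 = 0.316667: log2(p) = -1.658963, -p*log2(p) = 0.525338
  p = 11/60 = 0.183333: log2(p) = -2.447459, -p*log2(p) = 0.448701
  p = 3/60 = 0.050000: log2(p) = -4.321928, -p*log2(p) = 0.216096
  p = 1/60 = 0.016667: log2(p) = -5.906891, -p*log2(p) = 0.098448
  p = 14/60 = 0.233333: log2(p) = -2.099536, -p*log2(p) = 0.489892
H = 0.464386 + 0.525338 + 0.448701 + 0.216096 + 0.098448 + 0.489892 = 2.242861

H = 2.2429 bits/symbol


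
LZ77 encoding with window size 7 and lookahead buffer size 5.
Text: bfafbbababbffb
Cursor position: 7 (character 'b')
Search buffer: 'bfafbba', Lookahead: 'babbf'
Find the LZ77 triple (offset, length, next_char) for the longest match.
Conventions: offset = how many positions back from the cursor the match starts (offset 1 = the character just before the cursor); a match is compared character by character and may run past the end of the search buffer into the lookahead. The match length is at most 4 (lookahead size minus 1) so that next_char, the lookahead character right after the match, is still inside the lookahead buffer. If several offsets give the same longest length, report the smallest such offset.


Try each offset into the search buffer:
  offset=1 (pos 6, char 'a'): match length 0
  offset=2 (pos 5, char 'b'): match length 3
  offset=3 (pos 4, char 'b'): match length 1
  offset=4 (pos 3, char 'f'): match length 0
  offset=5 (pos 2, char 'a'): match length 0
  offset=6 (pos 1, char 'f'): match length 0
  offset=7 (pos 0, char 'b'): match length 1
Longest match has length 3 at offset 2.
next_char = character at position 7 + 3 = 10 -> 'b'

Best match: offset=2, length=3 (matching 'bab' starting at position 5)
LZ77 triple: (2, 3, 'b')


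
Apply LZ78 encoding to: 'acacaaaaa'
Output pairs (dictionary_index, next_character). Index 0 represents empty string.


LZ78 encoding steps:
Dictionary: {0: ''}
Step 1: w='' (idx 0), next='a' -> output (0, 'a'), add 'a' as idx 1
Step 2: w='' (idx 0), next='c' -> output (0, 'c'), add 'c' as idx 2
Step 3: w='a' (idx 1), next='c' -> output (1, 'c'), add 'ac' as idx 3
Step 4: w='a' (idx 1), next='a' -> output (1, 'a'), add 'aa' as idx 4
Step 5: w='aa' (idx 4), next='a' -> output (4, 'a'), add 'aaa' as idx 5


Encoded: [(0, 'a'), (0, 'c'), (1, 'c'), (1, 'a'), (4, 'a')]


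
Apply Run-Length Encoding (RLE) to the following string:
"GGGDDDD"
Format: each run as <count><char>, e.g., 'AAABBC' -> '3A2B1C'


Scanning runs left to right:
  i=0: run of 'G' x 3 -> '3G'
  i=3: run of 'D' x 4 -> '4D'

RLE = 3G4D


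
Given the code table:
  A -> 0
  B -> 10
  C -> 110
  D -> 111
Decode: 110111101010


Decoding:
110 -> C
111 -> D
10 -> B
10 -> B
10 -> B


Result: CDBBB


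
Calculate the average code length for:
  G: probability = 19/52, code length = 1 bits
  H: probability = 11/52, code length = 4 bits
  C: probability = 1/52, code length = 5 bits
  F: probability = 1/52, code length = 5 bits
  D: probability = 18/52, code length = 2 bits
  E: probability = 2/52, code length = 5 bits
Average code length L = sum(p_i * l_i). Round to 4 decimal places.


Weighted contributions p_i * l_i:
  G: (19/52) * 1 = 19/52
  H: (11/52) * 4 = 44/52
  C: (1/52) * 5 = 5/52
  F: (1/52) * 5 = 5/52
  D: (18/52) * 2 = 36/52
  E: (2/52) * 5 = 10/52
Sum = (19 + 44 + 5 + 5 + 36 + 10)/52 = 119/52

L = 119/52 = 2.2885 bits/symbol


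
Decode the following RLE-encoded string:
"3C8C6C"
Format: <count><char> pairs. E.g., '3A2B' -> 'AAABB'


Expanding each <count><char> pair:
  3C -> 'CCC'
  8C -> 'CCCCCCCC'
  6C -> 'CCCCCC'

Decoded = CCCCCCCCCCCCCCCCC


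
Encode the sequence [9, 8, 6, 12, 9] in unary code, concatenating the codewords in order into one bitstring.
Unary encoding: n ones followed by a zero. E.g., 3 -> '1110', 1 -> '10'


Encode each number as n ones followed by a terminating 0:
  9 -> 1111111110 (10 bits)
  8 -> 111111110 (9 bits)
  6 -> 1111110 (7 bits)
  12 -> 1111111111110 (13 bits)
  9 -> 1111111110 (10 bits)
Total length = 10 + 9 + 7 + 13 + 10 = 49 bits.

Unary([9, 8, 6, 12, 9]) = 1111111110111111110111111011111111111101111111110 (49 bits)


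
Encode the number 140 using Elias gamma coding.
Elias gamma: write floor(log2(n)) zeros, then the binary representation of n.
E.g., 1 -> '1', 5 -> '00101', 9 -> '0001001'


num_bits = floor(log2(140)) + 1 = 8
leading_zeros = num_bits - 1 = 7
binary(140) = 10001100

Elias gamma(140) = '0000000' + '10001100' = 000000010001100 (15 bits)


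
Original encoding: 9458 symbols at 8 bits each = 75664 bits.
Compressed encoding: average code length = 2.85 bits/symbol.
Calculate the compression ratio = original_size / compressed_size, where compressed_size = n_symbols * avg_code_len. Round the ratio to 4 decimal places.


original_size = n_symbols * orig_bits = 9458 * 8 = 75664 bits
compressed_size = n_symbols * avg_code_len = 9458 * 2.85 = 26955.3 bits
ratio = original_size / compressed_size = 75664 / 26955.3 = 2.807

Compression ratio = 2.807


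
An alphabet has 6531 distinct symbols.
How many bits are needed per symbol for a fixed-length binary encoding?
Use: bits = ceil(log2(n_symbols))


log2(6531) = 12.6731
Bracket: 2^12 = 4096 < 6531 <= 2^13 = 8192
So ceil(log2(6531)) = 13

bits = ceil(log2(6531)) = ceil(12.6731) = 13 bits


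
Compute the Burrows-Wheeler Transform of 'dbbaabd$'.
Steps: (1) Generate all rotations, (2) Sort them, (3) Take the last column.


Rotations (sorted):
  0: $dbbaabd -> last char: d
  1: aabd$dbb -> last char: b
  2: abd$dbba -> last char: a
  3: baabd$db -> last char: b
  4: bbaabd$d -> last char: d
  5: bd$dbbaa -> last char: a
  6: d$dbbaab -> last char: b
  7: dbbaabd$ -> last char: $


BWT = dbabdab$


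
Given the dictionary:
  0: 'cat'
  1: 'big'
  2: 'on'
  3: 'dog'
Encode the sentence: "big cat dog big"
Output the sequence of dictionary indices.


Look up each word in the dictionary:
  'big' -> 1
  'cat' -> 0
  'dog' -> 3
  'big' -> 1

Encoded: [1, 0, 3, 1]


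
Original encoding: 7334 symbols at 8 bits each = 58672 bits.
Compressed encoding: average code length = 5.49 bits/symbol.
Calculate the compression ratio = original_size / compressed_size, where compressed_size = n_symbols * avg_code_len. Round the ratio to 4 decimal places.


original_size = n_symbols * orig_bits = 7334 * 8 = 58672 bits
compressed_size = n_symbols * avg_code_len = 7334 * 5.49 = 40263.66 bits
ratio = original_size / compressed_size = 58672 / 40263.66 = 1.4572

Compression ratio = 1.4572


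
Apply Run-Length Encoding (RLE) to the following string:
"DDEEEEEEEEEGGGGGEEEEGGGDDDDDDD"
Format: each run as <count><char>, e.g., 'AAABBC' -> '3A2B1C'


Scanning runs left to right:
  i=0: run of 'D' x 2 -> '2D'
  i=2: run of 'E' x 9 -> '9E'
  i=11: run of 'G' x 5 -> '5G'
  i=16: run of 'E' x 4 -> '4E'
  i=20: run of 'G' x 3 -> '3G'
  i=23: run of 'D' x 7 -> '7D'

RLE = 2D9E5G4E3G7D


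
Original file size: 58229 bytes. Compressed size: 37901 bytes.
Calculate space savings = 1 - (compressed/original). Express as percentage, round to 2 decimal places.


ratio = compressed/original = 37901/58229 = 0.650896
savings = 1 - ratio = 1 - 0.650896 = 0.349104
as a percentage: 0.349104 * 100 = 34.91%

Space savings = 1 - 37901/58229 = 34.91%


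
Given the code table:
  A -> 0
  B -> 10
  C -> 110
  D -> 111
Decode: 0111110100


Decoding:
0 -> A
111 -> D
110 -> C
10 -> B
0 -> A


Result: ADCBA


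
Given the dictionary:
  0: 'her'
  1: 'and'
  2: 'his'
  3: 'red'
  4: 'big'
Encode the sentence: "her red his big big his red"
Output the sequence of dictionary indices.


Look up each word in the dictionary:
  'her' -> 0
  'red' -> 3
  'his' -> 2
  'big' -> 4
  'big' -> 4
  'his' -> 2
  'red' -> 3

Encoded: [0, 3, 2, 4, 4, 2, 3]


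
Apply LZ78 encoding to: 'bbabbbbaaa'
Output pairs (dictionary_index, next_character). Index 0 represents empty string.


LZ78 encoding steps:
Dictionary: {0: ''}
Step 1: w='' (idx 0), next='b' -> output (0, 'b'), add 'b' as idx 1
Step 2: w='b' (idx 1), next='a' -> output (1, 'a'), add 'ba' as idx 2
Step 3: w='b' (idx 1), next='b' -> output (1, 'b'), add 'bb' as idx 3
Step 4: w='bb' (idx 3), next='a' -> output (3, 'a'), add 'bba' as idx 4
Step 5: w='' (idx 0), next='a' -> output (0, 'a'), add 'a' as idx 5
Step 6: w='a' (idx 5), end of input -> output (5, '')


Encoded: [(0, 'b'), (1, 'a'), (1, 'b'), (3, 'a'), (0, 'a'), (5, '')]
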